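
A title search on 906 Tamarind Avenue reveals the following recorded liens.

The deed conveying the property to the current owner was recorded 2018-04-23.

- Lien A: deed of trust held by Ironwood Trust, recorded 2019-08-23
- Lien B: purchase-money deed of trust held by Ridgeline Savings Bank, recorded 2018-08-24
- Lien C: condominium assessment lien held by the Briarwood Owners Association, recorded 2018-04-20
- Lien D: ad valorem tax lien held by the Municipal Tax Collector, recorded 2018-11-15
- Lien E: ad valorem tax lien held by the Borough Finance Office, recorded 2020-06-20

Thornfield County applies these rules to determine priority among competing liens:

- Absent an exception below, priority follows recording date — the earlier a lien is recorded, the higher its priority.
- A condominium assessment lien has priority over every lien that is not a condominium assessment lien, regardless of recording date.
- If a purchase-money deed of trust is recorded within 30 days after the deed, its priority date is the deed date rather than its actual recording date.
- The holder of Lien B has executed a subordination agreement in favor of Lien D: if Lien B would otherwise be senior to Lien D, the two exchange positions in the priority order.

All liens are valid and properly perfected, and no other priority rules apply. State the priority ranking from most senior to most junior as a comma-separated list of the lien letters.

Adjusting effective dates: B was recorded 123 days after the deed — beyond 30 days — so no relation-back applies.
C is a condominium assessment lien, so it outranks all other liens regardless of date.
Among the remaining liens, by effective date: B (2018-08-24), D (2018-11-15), A (2019-08-23), E (2020-06-20).
B is senior to D before the subordination, so the two trade places.

C, D, B, A, E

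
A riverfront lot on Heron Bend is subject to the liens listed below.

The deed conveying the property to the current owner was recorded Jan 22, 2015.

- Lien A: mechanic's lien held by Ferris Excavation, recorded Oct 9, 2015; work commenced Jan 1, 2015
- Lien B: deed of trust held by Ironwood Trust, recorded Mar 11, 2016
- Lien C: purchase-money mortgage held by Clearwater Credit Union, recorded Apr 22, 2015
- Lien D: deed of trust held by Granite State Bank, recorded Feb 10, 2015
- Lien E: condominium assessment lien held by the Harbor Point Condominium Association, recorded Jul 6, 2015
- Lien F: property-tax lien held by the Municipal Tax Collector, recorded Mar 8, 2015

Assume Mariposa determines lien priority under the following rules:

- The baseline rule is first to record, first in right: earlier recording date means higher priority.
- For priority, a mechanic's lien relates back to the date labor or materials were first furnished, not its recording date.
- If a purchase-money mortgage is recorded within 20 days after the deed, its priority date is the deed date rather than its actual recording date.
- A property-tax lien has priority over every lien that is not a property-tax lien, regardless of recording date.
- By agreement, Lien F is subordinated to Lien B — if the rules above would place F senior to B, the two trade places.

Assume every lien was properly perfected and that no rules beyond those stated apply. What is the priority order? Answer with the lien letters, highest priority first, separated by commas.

B, A, D, C, E, F

Effective dates: A is treated as recorded Jan 1, 2015, the work-commencement date; C missed the 20-day window (90 days after the deed), so its recording date stands.
F is a property-tax lien, so it outranks all other liens regardless of date.
The other liens, earliest effective date first: A (Jan 1, 2015), D (Feb 10, 2015), C (Apr 22, 2015), E (Jul 6, 2015), B (Mar 11, 2016).
The subordination applies — F was senior to B — so F and B swap.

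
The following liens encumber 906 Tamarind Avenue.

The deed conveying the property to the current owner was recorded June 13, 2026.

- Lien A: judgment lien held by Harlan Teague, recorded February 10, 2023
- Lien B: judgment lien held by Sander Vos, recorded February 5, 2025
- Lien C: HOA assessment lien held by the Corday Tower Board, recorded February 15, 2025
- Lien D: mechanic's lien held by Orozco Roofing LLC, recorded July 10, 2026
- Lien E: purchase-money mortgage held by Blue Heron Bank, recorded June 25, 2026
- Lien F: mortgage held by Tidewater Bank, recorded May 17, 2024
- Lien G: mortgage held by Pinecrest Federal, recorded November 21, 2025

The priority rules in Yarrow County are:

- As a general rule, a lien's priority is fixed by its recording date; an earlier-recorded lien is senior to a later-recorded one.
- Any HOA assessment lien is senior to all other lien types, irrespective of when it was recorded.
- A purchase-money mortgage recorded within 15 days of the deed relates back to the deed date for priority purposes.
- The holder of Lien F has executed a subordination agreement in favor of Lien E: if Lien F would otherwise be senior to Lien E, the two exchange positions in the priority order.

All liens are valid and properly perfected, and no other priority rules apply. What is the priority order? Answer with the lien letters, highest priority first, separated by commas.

Adjusting effective dates: E was recorded within the 15-day window, so its effective date is the deed date June 13, 2026.
As an HOA assessment lien, C is senior to every other lien.
Among the remaining liens, by effective date: A (February 10, 2023), F (May 17, 2024), B (February 5, 2025), G (November 21, 2025), E (June 13, 2026), D (July 10, 2026).
F would otherwise be senior to E, so under the subordination agreement F and E exchange positions.

C, A, E, B, G, F, D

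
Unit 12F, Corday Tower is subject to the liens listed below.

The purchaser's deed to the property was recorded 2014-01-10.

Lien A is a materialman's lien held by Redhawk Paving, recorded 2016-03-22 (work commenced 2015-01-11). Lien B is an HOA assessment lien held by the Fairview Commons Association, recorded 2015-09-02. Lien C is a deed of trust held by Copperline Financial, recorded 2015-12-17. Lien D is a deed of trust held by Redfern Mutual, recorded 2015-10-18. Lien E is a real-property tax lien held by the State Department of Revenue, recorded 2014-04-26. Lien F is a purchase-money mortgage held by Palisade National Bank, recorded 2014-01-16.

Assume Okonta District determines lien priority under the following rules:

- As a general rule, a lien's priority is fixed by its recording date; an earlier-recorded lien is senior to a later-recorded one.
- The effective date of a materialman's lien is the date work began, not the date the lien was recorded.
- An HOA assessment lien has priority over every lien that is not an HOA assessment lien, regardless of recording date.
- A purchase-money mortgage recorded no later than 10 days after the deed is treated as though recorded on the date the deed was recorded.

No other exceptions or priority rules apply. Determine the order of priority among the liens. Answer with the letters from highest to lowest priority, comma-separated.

B, F, E, A, D, C

Effective dates after the stated exceptions: A relates back to 2015-01-11 (work commenced); F relates back to the deed date 2014-01-10.
B is an HOA assessment lien and takes priority over every other lien.
Among the remaining liens, by effective date: F (2014-01-10), E (2014-04-26), A (2015-01-11), D (2015-10-18), C (2015-12-17).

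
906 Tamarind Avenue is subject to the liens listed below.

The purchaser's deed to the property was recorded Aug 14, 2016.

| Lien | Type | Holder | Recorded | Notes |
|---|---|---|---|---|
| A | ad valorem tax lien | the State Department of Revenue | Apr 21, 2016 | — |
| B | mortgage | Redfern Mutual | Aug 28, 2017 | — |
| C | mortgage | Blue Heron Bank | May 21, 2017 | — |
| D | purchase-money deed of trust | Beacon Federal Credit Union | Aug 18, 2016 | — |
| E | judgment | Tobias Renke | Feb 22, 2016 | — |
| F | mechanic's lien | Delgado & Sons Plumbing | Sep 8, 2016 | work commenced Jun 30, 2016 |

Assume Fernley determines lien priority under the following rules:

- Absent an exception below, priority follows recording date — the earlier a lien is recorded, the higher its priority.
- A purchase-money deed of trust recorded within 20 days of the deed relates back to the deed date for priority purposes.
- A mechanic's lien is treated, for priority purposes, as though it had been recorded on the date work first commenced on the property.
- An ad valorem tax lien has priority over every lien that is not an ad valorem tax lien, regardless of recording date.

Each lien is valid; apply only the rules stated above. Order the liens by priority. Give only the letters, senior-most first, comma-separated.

A, E, F, D, C, B

Effective dates: D's effective date is the deed date, Aug 14, 2016; F relates back to Jun 30, 2016 (work commenced).
A, as an ad valorem tax lien, has superpriority and ranks first.
The other liens, earliest effective date first: E (Feb 22, 2016), F (Jun 30, 2016), D (Aug 14, 2016), C (May 21, 2017), B (Aug 28, 2017).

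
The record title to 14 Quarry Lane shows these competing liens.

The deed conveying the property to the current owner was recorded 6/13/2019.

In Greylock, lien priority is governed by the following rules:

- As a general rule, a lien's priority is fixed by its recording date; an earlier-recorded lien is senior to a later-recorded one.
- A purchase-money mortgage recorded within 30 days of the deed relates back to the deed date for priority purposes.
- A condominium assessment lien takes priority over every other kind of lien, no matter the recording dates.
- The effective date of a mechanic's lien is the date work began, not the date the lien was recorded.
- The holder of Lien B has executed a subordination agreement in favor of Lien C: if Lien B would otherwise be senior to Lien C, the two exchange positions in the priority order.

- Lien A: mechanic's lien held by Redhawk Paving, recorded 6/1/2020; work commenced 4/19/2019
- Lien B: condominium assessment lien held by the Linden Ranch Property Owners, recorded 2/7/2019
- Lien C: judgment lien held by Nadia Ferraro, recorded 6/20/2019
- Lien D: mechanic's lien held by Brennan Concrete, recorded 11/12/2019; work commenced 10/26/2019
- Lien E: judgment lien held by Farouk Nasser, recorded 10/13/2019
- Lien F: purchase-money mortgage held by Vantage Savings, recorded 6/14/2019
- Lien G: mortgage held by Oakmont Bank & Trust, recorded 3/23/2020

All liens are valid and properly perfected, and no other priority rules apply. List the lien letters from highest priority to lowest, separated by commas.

C, A, F, B, E, D, G

First, effective dates: A is treated as recorded 4/19/2019, the work-commencement date; D is treated as recorded 10/26/2019, the work-commencement date; F was recorded within the 30-day window, so its effective date is the deed date 6/13/2019.
B, as a condominium assessment lien, has superpriority and ranks first.
The other liens, earliest effective date first: A (4/19/2019), F (6/13/2019), C (6/20/2019), E (10/13/2019), D (10/26/2019), G (3/23/2020).
The subordination applies — B was senior to C — so B and C swap.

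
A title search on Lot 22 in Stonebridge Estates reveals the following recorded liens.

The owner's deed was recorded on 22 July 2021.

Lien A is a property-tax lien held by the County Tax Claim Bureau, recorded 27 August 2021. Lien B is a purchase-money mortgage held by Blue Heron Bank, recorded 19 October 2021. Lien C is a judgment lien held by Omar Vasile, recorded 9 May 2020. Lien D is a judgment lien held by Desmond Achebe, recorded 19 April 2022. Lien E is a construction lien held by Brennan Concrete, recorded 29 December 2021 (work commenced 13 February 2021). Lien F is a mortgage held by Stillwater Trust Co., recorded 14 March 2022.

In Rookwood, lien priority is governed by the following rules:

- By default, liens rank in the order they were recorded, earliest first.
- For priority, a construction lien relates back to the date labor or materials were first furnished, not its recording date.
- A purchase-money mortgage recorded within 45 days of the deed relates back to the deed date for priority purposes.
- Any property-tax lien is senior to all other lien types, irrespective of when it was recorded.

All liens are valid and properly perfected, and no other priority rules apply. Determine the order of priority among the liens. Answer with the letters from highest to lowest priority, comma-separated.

A, C, E, B, F, D

First, effective dates: B missed the 45-day window (89 days after the deed), so its recording date stands; E's effective date is 13 February 2021, when work began.
A is a property-tax lien and takes priority over every other lien.
Ordering the rest by effective date: C (9 May 2020), E (13 February 2021), B (19 October 2021), F (14 March 2022), D (19 April 2022).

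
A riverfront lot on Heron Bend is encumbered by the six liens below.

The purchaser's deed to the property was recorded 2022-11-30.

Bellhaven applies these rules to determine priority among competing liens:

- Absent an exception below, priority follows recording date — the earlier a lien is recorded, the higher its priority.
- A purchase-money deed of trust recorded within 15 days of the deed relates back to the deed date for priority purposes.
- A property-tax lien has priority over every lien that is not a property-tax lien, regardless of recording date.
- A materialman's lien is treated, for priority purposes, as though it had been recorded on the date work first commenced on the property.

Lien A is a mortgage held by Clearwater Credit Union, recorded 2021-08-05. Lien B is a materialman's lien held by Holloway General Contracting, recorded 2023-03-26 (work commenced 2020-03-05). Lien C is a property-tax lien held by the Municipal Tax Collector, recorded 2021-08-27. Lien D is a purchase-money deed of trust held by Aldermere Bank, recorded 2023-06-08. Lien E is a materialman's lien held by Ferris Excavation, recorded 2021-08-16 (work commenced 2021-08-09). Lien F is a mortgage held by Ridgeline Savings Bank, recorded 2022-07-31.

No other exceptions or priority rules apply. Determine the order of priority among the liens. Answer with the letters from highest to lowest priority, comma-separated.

Effective dates after the stated exceptions: B is treated as recorded 2020-03-05, the work-commencement date; D missed the 15-day window (190 days after the deed), so its recording date stands; E is treated as recorded 2021-08-09, the work-commencement date.
C, as a property-tax lien, has superpriority and ranks first.
Among the remaining liens, by effective date: B (2020-03-05), A (2021-08-05), E (2021-08-09), F (2022-07-31), D (2023-06-08).

C, B, A, E, F, D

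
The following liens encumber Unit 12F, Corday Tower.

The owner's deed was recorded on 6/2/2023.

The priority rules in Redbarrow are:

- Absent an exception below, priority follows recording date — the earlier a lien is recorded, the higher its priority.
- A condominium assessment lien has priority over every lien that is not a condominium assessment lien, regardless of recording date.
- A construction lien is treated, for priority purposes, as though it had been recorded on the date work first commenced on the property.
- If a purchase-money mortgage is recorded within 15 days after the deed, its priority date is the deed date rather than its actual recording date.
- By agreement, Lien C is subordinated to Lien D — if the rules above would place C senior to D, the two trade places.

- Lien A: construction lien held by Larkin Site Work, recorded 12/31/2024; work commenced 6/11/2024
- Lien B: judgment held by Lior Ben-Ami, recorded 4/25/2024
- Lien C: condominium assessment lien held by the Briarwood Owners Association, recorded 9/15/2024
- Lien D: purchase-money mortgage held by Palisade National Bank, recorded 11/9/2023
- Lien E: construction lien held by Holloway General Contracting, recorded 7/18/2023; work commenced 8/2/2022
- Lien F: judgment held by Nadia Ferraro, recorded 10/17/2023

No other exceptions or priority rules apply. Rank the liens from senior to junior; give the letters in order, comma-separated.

Effective dates after the stated exceptions: A is treated as recorded 6/11/2024, the work-commencement date; D missed the 15-day window (160 days after the deed), so its recording date stands; E is treated as recorded 8/2/2022, the work-commencement date.
C is a condominium assessment lien and takes priority over every other lien.
Remaining liens by effective date: E (8/2/2022), F (10/17/2023), D (11/9/2023), B (4/25/2024), A (6/11/2024).
Because C would otherwise rank above D, the subordination swaps them.

D, E, F, C, B, A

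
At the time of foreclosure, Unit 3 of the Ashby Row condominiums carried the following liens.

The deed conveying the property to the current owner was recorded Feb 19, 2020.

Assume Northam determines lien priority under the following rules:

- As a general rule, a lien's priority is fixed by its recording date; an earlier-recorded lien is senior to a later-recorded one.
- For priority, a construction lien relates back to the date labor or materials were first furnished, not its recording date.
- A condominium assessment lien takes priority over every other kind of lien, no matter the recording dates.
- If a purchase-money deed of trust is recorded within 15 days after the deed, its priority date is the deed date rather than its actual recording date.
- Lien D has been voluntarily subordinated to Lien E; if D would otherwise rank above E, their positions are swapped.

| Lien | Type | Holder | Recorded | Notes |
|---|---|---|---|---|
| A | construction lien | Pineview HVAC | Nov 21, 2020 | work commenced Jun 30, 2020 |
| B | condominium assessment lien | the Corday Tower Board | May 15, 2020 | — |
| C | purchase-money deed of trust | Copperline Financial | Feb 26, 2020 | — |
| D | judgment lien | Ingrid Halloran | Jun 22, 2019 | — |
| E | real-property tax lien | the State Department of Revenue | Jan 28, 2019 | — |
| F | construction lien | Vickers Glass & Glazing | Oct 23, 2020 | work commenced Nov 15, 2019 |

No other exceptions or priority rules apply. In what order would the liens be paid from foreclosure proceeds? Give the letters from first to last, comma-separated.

B, E, D, F, C, A

Adjusting effective dates: A's effective date is Jun 30, 2020, when work began; C was recorded within the 15-day window, so its effective date is the deed date Feb 19, 2020; F relates back to Nov 15, 2019 (work commenced).
B is a condominium assessment lien, so it outranks all other liens regardless of date.
Among the remaining liens, by effective date: E (Jan 28, 2019), D (Jun 22, 2019), F (Nov 15, 2019), C (Feb 19, 2020), A (Jun 30, 2020).
D is already junior to E, so the subordination agreement changes nothing.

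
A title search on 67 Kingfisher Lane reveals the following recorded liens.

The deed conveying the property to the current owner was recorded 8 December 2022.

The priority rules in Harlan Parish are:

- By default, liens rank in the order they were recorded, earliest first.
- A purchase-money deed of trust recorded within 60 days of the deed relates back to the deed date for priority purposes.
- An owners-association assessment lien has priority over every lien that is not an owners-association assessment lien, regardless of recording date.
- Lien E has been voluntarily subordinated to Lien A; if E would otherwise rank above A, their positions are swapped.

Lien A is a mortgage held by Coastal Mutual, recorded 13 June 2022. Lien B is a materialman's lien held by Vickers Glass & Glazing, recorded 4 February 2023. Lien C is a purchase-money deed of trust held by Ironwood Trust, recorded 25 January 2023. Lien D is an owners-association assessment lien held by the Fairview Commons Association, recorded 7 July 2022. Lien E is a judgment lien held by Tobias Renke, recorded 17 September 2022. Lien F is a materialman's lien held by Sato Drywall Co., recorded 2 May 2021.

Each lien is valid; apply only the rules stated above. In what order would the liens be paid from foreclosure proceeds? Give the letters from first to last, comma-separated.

Effective dates after the stated exceptions: C relates back to the deed date 8 December 2022.
D is an owners-association assessment lien, so it outranks all other liens regardless of date.
Remaining liens by effective date: F (2 May 2021), A (13 June 2022), E (17 September 2022), C (8 December 2022), B (4 February 2023).
E is already junior to A, so the subordination agreement changes nothing.

D, F, A, E, C, B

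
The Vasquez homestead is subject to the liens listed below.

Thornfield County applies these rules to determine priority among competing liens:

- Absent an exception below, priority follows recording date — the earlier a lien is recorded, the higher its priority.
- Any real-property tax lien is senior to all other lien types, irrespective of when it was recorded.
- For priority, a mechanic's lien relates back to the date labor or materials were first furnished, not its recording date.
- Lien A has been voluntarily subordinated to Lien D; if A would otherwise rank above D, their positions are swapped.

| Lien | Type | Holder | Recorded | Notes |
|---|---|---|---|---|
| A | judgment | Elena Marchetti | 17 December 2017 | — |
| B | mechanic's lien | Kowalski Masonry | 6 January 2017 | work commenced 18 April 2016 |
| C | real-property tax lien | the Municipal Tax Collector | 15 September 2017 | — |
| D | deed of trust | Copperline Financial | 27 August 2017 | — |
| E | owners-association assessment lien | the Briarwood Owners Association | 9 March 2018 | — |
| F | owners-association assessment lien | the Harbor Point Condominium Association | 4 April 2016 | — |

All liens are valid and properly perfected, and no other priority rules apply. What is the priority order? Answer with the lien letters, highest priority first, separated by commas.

Adjusting effective dates: B's effective date is 18 April 2016, when work began.
As a real-property tax lien, C is senior to every other lien.
Remaining liens by effective date: F (4 April 2016), B (18 April 2016), D (27 August 2017), A (17 December 2017), E (9 March 2018).
A is already junior to D, so the subordination agreement changes nothing.

C, F, B, D, A, E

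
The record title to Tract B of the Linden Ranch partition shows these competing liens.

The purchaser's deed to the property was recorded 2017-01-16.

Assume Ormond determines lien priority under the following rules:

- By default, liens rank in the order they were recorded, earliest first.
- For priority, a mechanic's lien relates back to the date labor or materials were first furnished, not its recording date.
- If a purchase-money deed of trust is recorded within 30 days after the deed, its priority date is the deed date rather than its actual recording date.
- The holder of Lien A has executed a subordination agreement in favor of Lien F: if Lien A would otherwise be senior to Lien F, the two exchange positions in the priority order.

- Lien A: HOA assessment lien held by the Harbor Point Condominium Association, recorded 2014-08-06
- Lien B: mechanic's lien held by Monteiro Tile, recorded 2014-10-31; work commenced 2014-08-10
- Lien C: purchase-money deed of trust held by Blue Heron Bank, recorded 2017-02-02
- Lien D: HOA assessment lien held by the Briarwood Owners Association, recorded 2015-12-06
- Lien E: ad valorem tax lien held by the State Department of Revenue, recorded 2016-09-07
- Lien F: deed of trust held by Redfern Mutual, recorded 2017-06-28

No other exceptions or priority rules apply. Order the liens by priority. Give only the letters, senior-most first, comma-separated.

F, B, D, E, C, A

Adjusting effective dates: B is treated as recorded 2014-08-10, the work-commencement date; C's effective date is the deed date, 2017-01-16.
Sorted by effective date: A (2014-08-06), B (2014-08-10), D (2015-12-06), E (2016-09-07), C (2017-01-16), F (2017-06-28).
Because A would otherwise rank above F, the subordination swaps them.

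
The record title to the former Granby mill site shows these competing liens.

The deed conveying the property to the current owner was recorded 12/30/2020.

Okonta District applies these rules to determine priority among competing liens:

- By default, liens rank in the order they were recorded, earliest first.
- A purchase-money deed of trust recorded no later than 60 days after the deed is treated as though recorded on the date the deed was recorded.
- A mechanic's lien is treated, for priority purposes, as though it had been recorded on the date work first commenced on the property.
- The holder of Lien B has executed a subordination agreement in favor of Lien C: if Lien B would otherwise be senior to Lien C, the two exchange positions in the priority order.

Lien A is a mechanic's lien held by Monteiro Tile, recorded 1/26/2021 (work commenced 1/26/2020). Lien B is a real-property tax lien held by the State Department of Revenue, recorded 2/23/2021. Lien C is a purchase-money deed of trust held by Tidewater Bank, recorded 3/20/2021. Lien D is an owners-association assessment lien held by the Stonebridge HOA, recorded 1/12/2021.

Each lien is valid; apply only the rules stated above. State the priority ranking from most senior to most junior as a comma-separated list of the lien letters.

Adjusting effective dates: A is treated as recorded 1/26/2020, the work-commencement date; C missed the 60-day window (80 days after the deed), so its recording date stands.
Sorted by effective date: A (1/26/2020), D (1/12/2021), B (2/23/2021), C (3/20/2021).
Because B would otherwise rank above C, the subordination swaps them.

A, D, C, B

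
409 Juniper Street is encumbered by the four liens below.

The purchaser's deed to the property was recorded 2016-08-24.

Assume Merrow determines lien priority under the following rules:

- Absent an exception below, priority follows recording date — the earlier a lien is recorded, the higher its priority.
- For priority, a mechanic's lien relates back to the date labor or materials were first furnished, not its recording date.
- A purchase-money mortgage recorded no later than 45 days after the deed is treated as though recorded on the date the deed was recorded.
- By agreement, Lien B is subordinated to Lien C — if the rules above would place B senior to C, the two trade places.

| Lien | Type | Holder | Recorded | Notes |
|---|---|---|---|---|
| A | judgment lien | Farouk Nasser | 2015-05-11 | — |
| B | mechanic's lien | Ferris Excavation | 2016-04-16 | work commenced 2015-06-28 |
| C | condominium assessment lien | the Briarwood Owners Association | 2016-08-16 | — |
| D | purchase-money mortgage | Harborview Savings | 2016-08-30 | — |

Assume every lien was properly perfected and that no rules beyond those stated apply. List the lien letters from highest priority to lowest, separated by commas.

A, C, B, D

First, effective dates: B's effective date is 2015-06-28, when work began; D's effective date is the deed date, 2016-08-24.
Sorted by effective date: A (2015-05-11), B (2015-06-28), C (2016-08-16), D (2016-08-24).
B would otherwise be senior to C, so under the subordination agreement B and C exchange positions.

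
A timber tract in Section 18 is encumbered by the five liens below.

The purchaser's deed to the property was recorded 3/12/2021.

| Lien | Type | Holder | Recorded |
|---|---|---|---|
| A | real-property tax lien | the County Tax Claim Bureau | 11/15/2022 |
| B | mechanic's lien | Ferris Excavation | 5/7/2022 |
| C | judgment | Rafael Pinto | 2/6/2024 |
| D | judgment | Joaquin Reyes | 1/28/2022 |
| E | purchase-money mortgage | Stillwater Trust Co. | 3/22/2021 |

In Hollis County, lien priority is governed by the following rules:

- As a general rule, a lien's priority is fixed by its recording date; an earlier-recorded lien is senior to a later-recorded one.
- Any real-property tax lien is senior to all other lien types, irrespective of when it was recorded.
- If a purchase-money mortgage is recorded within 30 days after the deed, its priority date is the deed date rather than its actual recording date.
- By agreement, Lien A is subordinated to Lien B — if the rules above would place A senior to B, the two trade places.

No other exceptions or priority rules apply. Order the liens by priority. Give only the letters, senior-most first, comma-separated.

B, E, D, A, C

Effective dates after the stated exceptions: E's effective date is the deed date, 3/12/2021.
A, as a real-property tax lien, has superpriority and ranks first.
The other liens, earliest effective date first: E (3/12/2021), D (1/28/2022), B (5/7/2022), C (2/6/2024).
A is senior to B before the subordination, so the two trade places.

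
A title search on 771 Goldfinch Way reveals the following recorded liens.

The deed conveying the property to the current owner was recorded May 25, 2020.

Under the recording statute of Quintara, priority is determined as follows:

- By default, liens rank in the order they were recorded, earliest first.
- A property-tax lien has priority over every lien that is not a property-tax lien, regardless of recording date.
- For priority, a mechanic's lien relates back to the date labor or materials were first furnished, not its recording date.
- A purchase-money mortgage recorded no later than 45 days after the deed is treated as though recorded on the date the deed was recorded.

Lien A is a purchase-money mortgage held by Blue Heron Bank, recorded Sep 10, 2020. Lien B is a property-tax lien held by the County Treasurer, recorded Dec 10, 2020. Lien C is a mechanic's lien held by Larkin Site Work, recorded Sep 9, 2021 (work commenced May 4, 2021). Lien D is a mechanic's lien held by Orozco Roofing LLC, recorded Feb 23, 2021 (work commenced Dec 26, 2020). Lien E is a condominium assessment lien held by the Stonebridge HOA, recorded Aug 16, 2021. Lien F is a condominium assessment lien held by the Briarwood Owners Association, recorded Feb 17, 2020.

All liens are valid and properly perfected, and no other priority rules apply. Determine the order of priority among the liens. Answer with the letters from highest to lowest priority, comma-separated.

Effective dates: A missed the 45-day window (108 days after the deed), so its recording date stands; C is treated as recorded May 4, 2021, the work-commencement date; D is treated as recorded Dec 26, 2020, the work-commencement date.
As a property-tax lien, B is senior to every other lien.
Among the remaining liens, by effective date: F (Feb 17, 2020), A (Sep 10, 2020), D (Dec 26, 2020), C (May 4, 2021), E (Aug 16, 2021).

B, F, A, D, C, E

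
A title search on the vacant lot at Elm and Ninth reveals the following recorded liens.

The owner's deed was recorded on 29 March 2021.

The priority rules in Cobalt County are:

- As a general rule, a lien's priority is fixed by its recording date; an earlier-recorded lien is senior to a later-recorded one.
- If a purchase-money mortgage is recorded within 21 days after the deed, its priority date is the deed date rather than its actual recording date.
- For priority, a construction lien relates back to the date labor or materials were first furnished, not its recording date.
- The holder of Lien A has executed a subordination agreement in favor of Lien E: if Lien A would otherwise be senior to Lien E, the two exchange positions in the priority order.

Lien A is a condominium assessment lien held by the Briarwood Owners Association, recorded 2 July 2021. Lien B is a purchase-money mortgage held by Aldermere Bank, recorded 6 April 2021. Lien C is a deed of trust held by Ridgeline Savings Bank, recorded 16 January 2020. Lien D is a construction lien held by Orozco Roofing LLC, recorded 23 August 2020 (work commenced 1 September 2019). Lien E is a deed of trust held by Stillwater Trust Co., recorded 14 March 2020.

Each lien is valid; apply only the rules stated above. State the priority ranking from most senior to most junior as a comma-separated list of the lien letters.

Effective dates: B relates back to the deed date 29 March 2021; D's effective date is 1 September 2019, when work began.
By effective date: D (1 September 2019), C (16 January 2020), E (14 March 2020), B (29 March 2021), A (2 July 2021).
A is already junior to E, so the subordination agreement changes nothing.

D, C, E, B, A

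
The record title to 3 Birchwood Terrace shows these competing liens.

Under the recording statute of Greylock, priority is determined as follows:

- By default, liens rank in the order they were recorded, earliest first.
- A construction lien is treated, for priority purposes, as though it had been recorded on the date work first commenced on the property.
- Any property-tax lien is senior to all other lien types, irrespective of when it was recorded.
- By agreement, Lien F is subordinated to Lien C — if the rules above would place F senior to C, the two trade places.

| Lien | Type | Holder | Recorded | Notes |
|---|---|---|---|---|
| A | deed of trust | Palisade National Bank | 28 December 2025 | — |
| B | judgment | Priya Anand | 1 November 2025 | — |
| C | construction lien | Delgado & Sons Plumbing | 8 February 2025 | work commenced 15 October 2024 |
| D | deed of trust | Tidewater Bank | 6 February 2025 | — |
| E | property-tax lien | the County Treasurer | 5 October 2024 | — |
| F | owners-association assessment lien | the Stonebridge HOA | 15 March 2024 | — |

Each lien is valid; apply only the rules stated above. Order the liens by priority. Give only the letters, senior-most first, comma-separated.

Effective dates after the stated exceptions: C is treated as recorded 15 October 2024, the work-commencement date.
E, as a property-tax lien, has superpriority and ranks first.
The other liens, earliest effective date first: F (15 March 2024), C (15 October 2024), D (6 February 2025), B (1 November 2025), A (28 December 2025).
The subordination applies — F was senior to C — so F and C swap.

E, C, F, D, B, A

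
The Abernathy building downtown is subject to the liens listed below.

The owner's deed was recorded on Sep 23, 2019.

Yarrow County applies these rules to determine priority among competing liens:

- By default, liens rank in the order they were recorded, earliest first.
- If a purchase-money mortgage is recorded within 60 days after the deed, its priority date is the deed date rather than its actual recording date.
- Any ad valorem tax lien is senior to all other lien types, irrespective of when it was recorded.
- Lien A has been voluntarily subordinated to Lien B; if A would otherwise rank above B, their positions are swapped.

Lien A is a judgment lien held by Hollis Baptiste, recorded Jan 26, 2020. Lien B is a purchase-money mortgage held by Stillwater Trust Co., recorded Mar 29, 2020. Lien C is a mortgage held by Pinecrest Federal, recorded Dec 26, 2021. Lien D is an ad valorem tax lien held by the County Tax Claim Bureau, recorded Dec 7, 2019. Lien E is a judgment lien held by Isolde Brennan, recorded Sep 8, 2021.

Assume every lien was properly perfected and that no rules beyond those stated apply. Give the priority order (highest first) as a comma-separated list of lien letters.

D, B, A, E, C

Effective dates: B missed the 60-day window (188 days after the deed), so its recording date stands.
As an ad valorem tax lien, D is senior to every other lien.
Remaining liens by effective date: A (Jan 26, 2020), B (Mar 29, 2020), E (Sep 8, 2021), C (Dec 26, 2021).
A is senior to B before the subordination, so the two trade places.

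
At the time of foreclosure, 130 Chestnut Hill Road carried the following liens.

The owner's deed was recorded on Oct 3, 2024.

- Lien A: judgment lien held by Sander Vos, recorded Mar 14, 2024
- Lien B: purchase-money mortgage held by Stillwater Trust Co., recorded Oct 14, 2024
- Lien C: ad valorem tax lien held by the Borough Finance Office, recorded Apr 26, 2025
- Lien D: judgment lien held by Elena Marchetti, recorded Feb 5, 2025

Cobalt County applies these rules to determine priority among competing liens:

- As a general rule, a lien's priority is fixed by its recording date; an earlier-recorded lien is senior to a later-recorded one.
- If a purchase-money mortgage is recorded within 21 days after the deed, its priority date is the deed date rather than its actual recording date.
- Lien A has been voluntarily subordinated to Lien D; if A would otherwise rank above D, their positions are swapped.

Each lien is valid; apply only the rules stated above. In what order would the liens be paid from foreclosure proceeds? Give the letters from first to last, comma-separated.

Adjusting effective dates: B was recorded within the 21-day window, so its effective date is the deed date Oct 3, 2024.
Sorted by effective date: A (Mar 14, 2024), B (Oct 3, 2024), D (Feb 5, 2025), C (Apr 26, 2025).
The subordination applies — A was senior to D — so A and D swap.

D, B, A, C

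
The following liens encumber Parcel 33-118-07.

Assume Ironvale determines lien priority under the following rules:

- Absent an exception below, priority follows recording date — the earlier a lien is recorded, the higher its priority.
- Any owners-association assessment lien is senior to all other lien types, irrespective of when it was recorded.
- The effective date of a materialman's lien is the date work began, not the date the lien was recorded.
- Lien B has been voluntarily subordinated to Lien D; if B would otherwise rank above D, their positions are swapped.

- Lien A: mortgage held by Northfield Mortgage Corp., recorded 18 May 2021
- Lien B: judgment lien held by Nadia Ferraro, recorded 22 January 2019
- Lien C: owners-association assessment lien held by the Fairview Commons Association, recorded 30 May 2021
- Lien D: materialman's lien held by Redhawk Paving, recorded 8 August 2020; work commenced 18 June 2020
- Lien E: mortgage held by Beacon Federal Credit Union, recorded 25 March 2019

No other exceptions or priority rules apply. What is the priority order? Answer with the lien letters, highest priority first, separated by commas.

C, D, E, B, A

Adjusting effective dates: D's effective date is 18 June 2020, when work began.
C is an owners-association assessment lien and takes priority over every other lien.
The other liens, earliest effective date first: B (22 January 2019), E (25 March 2019), D (18 June 2020), A (18 May 2021).
The subordination applies — B was senior to D — so B and D swap.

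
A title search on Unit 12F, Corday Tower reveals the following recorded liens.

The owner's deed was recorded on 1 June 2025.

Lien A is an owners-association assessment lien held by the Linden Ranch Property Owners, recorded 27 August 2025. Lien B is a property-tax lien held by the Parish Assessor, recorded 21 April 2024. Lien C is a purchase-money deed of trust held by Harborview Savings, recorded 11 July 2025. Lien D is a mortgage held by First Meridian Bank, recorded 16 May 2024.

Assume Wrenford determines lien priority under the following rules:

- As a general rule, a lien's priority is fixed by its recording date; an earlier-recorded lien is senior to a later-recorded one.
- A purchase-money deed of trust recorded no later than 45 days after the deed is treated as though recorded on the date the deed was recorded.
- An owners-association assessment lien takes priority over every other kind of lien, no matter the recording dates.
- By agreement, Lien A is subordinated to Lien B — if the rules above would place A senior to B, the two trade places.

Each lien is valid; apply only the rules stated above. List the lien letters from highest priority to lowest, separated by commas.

B, A, D, C

First, effective dates: C was recorded within the 45-day window, so its effective date is the deed date 1 June 2025.
A is an owners-association assessment lien, so it outranks all other liens regardless of date.
Remaining liens by effective date: B (21 April 2024), D (16 May 2024), C (1 June 2025).
A is senior to B before the subordination, so the two trade places.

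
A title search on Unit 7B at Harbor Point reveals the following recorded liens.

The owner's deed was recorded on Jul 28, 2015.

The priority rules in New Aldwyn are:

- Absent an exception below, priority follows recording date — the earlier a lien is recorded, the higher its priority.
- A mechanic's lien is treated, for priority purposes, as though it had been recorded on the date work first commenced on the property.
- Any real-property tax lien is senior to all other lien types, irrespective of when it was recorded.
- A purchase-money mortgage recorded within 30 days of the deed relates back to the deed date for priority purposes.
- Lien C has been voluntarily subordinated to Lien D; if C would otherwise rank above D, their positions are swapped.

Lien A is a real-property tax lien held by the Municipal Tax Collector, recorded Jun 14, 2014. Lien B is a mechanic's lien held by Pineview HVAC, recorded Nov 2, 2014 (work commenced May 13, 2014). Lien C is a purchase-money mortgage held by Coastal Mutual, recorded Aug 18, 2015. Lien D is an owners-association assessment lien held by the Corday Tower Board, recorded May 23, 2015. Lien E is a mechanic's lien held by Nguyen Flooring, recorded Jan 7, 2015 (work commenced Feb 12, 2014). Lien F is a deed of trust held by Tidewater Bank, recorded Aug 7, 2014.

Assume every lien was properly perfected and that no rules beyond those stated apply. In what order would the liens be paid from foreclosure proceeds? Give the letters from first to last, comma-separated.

Effective dates: B relates back to May 13, 2014 (work commenced); C's effective date is the deed date, Jul 28, 2015; E relates back to Feb 12, 2014 (work commenced).
A, as a real-property tax lien, has superpriority and ranks first.
Ordering the rest by effective date: E (Feb 12, 2014), B (May 13, 2014), F (Aug 7, 2014), D (May 23, 2015), C (Jul 28, 2015).
Since C is not senior to D, the subordination leaves the order unchanged.

A, E, B, F, D, C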